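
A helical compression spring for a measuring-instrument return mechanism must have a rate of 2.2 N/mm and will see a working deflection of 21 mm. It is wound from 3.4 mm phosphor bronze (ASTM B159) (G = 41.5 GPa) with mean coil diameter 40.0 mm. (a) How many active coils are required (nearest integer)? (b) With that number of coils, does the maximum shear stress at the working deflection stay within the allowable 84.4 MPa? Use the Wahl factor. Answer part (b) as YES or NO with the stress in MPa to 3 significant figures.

N_a = Gd⁴/(8D³k) = (41.5×10³)(3.4⁴)/(8·40.0³·2.2) = 4.923 → N_a = 5
Actual rate k = Gd⁴/(8D³·5) = 2.1663 N/mm
Working load F = kδ = 2.1663·21 = 45.493 N
C = 40.0/3.4 = 11.7647; K_W = (4C−1)/(4C−4)+0.615/C = 1.1219
τ_max = K_W·8FD/(πd³) = 1.1219·117.9 = 132.28 MPa
τ_max > 84.4 MPa → exceeds allowable

(a) 5 coils; (b) NO, τ_max = 132 MPa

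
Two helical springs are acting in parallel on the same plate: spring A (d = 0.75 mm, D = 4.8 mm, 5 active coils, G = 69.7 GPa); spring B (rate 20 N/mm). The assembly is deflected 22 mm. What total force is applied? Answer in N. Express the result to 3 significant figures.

550 N

k_A = Gd⁴/(8D³N_a) = (69.7×10³)(0.75⁴)/(8·4.8³·5) = 4.9853 N/mm
Parallel: k_eq = 4.9853 + 20 = 24.985 N/mm
F = k_eq·δ = 24.985·22 = 549.68 N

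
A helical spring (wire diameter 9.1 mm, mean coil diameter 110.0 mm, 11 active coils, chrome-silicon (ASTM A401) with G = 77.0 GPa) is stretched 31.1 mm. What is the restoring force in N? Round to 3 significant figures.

140 N

k = Gd⁴/(8D³N_a) = (77.0×10³)(9.1⁴)/(8·110.0³·11) = 4.5081 N/mm
F = k·δ = 4.5081 × 31.1 = 140.2 N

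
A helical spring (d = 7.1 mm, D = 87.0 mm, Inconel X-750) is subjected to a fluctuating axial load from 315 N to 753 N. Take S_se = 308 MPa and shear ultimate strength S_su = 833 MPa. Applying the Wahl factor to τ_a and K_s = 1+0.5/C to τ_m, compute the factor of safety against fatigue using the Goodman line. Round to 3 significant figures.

C = D/d = 87.0/7.1 = 12.2535; K_W = (4C−1)/(4C−4)+0.615/C = 1.1168; K_s = 1+0.5/C = 1.0408
F_a = (F_max−F_min)/2 = 219 N; F_m = (F_max+F_min)/2 = 534 N
τ_a = K_W·8F_aD/(πd³) = 1.1168 × 135.56 = 151.4 MPa
τ_m = K_s·8F_mD/(πd³) = 1.0408 × 330.54 = 344.03 MPa
Goodman: 1/n_f = τ_a/S_se + τ_m/S_su = 151.4/308 + 344.03/833 = 0.49155 + 0.41300 = 0.90455
n_f = 1/0.90455 = 1.106

1.11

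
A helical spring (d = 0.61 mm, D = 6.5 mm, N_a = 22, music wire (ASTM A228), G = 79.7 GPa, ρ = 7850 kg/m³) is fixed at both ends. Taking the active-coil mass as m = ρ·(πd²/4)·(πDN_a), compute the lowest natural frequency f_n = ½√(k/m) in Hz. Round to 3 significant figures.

k = Gd⁴/(8D³N_a) = (79.7×10³)(0.61⁴)/(8·6.5³·22) = 0.22831 N/mm = 228.31 N/m
Wire length L = πDN_a = π·6.5·22 = 449.25 mm
m = ρ·(πd²/4)·L = 7850 × 0.29225×10⁻⁶ m² × 0.44925 m = 0.0010306 kg
f_n = ½√(k/m) = 0.5·√(228.31/0.0010306) = 0.5·√(2.2152e+05) = 235.33 Hz

235 Hz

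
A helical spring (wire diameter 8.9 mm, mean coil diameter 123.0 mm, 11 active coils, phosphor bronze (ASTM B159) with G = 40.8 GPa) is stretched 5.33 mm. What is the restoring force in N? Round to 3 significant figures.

8.33 N

k = Gd⁴/(8D³N_a) = (40.8×10³)(8.9⁴)/(8·123.0³·11) = 1.5632 N/mm
F = k·δ = 1.5632 × 5.33 = 8.332 N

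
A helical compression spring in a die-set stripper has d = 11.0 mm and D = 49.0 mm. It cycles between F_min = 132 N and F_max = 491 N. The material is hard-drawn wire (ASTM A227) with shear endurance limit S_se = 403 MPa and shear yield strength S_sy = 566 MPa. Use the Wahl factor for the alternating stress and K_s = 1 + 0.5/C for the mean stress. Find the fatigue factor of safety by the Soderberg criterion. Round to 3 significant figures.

C = D/d = 49.0/11.0 = 4.4545; K_W = (4C−1)/(4C−4)+0.615/C = 1.3552; K_s = 1+0.5/C = 1.1122
F_a = (F_max−F_min)/2 = 179.5 N; F_m = (F_max+F_min)/2 = 311.5 N
τ_a = K_W·8F_aD/(πd³) = 1.3552 × 16.828 = 22.804 MPa
τ_m = K_s·8F_mD/(πd³) = 1.1122 × 29.202 = 32.48 MPa
Soderberg: 1/n_f = τ_a/S_se + τ_m/S_sy = 22.804/403 + 32.48/566 = 0.05659 + 0.05739 = 0.11397
n_f = 1/0.11397 = 8.774

8.77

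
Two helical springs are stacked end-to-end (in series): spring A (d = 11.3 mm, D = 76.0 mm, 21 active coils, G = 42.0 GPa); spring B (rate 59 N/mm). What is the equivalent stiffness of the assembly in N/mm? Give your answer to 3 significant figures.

k_A = Gd⁴/(8D³N_a) = (42.0×10³)(11.3⁴)/(8·76.0³·21) = 9.2857 N/mm
Series: 1/k_eq = 1/9.2857 + 1/59 = 0.12464; k_eq = 8.023 N/mm

8.02 N/mm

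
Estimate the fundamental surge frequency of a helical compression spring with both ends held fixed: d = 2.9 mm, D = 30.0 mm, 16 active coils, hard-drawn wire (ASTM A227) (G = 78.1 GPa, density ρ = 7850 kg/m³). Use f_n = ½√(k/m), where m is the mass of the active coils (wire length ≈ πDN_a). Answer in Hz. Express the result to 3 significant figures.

71.5 Hz

k = Gd⁴/(8D³N_a) = (78.1×10³)(2.9⁴)/(8·30.0³·16) = 1.5983 N/mm = 1598.3 N/m
Wire length L = πDN_a = π·30.0·16 = 1508 mm
m = ρ·(πd²/4)·L = 7850 × 6.6052×10⁻⁶ m² × 1.508 m = 0.078189 kg
f_n = ½√(k/m) = 0.5·√(1598.3/0.078189) = 0.5·√(20442) = 71.488 Hz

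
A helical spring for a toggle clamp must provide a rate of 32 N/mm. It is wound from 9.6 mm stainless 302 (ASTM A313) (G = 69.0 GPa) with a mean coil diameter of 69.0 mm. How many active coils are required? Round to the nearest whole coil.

N_a = Gd⁴/(8D³k) = (69.0×10³ × 9.6⁴)/(8 × 69.0³ × 32)
    = 5.86049e+08 / 8.40983e+07 = 6.969 → 7 coils

7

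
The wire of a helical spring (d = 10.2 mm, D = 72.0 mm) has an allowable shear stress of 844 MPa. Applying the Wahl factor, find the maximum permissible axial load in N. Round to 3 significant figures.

C = D/d = 72.0/10.2 = 7.0588
K_W = (4C−1)/(4C−4) + 0.615/C = 27.235/24.235 + 0.0871 = 1.2109
τ_max = K·8FD/(πd³) → F_max = τ_allow·πd³/(8DK)
F_max = 844·π·10.2³/(8·72.0·1.2109) = 2.8138e+06/697.48 = 4034.2 N

4030 N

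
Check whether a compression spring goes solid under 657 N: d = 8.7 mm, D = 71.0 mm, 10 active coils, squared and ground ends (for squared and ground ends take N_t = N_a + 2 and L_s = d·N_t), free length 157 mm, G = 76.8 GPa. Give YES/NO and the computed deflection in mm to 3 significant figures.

k = Gd⁴/(8D³N_a) = (76.8×10³)(8.7⁴)/(8·71.0³·10) = 15.366 N/mm
N_t = 12; L_s = 8.7·12 = 104.4 mm; δ_solid = L₀ − L_s = 157 − 104.4 = 52.6 mm
δ = F/k = 657/15.366 = 42.756 mm
δ < δ_solid → spring does not go solid

NO, δ = 42.8 mm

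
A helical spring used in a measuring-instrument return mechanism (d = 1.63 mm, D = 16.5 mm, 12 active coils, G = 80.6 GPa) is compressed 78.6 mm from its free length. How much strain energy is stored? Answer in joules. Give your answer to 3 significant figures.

4.08 J

k = Gd⁴/(8D³N_a) = (80.6×10³)(1.63⁴)/(8·16.5³·12) = 1.3194 N/mm
U = ½kδ² = 0.5 × 1.3194 × 78.6² = 4075.5 N·mm = 4.0755 J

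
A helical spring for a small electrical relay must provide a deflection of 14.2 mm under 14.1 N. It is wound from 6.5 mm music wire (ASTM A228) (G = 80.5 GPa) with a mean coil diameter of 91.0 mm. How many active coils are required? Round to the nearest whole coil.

24

Required rate k = F/δ = 14.1/14.2 = 0.99296 N/mm
N_a = Gd⁴/(8D³k) = (80.5×10³ × 6.5⁴)/(8 × 91.0³ × 0.99296)
    = 1.43698e+08 / 5.98611e+06 = 24.01 → 24 coils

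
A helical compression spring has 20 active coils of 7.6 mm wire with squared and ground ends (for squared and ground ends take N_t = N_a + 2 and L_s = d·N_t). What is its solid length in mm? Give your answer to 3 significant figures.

167 mm

squared and ground ends: N_t = N_a + 2 = 20 + 2 = 22
L_s = d·N_t = 7.6 × 22 = 167.2 mm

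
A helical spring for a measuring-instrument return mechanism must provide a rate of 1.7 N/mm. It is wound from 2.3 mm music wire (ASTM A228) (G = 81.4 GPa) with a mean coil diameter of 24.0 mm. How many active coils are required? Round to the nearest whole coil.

N_a = Gd⁴/(8D³k) = (81.4×10³ × 2.3⁴)/(8 × 24.0³ × 1.7)
    = 2.27791e+06 / 188006 = 12.12 → 12 coils

12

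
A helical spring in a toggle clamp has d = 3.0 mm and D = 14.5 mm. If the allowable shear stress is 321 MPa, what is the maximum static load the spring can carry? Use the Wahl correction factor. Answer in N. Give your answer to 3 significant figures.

177 N

C = D/d = 14.5/3.0 = 4.8333
K_W = (4C−1)/(4C−4) + 0.615/C = 18.333/15.333 + 0.1272 = 1.3229
τ_max = K·8FD/(πd³) → F_max = τ_allow·πd³/(8DK)
F_max = 321·π·3.0³/(8·14.5·1.3229) = 27228/153.46 = 177.43 N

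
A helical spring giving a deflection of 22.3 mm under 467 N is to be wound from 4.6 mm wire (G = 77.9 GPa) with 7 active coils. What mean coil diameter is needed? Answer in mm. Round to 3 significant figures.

Required rate k = F/δ = 467/22.3 = 20.942 N/mm
D = (Gd⁴/(8N_a·k))^(1/3) = (77.9×10³·4.6⁴/(8·7·20.942))^(1/3)
  = (29741.9)^(1/3) = 30.9830 mm

31.0 mm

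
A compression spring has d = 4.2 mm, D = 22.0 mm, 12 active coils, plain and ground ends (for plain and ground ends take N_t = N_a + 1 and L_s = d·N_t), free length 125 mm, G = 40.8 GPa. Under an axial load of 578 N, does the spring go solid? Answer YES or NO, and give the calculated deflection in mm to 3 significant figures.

NO, δ = 46.5 mm

k = Gd⁴/(8D³N_a) = (40.8×10³)(4.2⁴)/(8·22.0³·12) = 12.42 N/mm
N_t = 13; L_s = 4.2·13 = 54.6 mm; δ_solid = L₀ − L_s = 125 − 54.6 = 70.4 mm
δ = F/k = 578/12.42 = 46.538 mm
δ < δ_solid → spring does not go solid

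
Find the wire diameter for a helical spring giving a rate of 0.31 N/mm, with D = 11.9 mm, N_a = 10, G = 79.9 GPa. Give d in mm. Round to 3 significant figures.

0.850 mm

d = (8D³N_a·k / G)^(1/4) = (8·11.9³·10·0.31 / (79.9×10³))^0.25
  = (0.52305)^0.25 = 0.8504 mm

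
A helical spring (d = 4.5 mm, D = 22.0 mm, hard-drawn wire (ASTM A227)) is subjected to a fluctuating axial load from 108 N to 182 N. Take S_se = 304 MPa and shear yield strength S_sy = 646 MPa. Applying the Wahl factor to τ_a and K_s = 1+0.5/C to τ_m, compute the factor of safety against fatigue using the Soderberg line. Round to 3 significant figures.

C = D/d = 22.0/4.5 = 4.8889; K_W = (4C−1)/(4C−4)+0.615/C = 1.3187; K_s = 1+0.5/C = 1.1023
F_a = (F_max−F_min)/2 = 37 N; F_m = (F_max+F_min)/2 = 145 N
τ_a = K_W·8F_aD/(πd³) = 1.3187 × 22.747 = 29.996 MPa
τ_m = K_s·8F_mD/(πd³) = 1.1023 × 89.144 = 98.261 MPa
Soderberg: 1/n_f = τ_a/S_se + τ_m/S_sy = 29.996/304 + 98.261/646 = 0.09867 + 0.15211 = 0.25078
n_f = 1/0.25078 = 3.988

3.99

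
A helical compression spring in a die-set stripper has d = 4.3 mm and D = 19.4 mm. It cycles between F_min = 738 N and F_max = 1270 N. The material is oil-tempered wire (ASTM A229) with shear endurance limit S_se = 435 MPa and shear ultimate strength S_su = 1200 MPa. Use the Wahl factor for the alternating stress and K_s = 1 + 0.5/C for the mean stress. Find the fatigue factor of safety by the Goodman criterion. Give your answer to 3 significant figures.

C = D/d = 19.4/4.3 = 4.5116; K_W = (4C−1)/(4C−4)+0.615/C = 1.3499; K_s = 1+0.5/C = 1.1108
F_a = (F_max−F_min)/2 = 266 N; F_m = (F_max+F_min)/2 = 1004 N
τ_a = K_W·8F_aD/(πd³) = 1.3499 × 165.28 = 223.11 MPa
τ_m = K_s·8F_mD/(πd³) = 1.1108 × 623.84 = 692.97 MPa
Goodman: 1/n_f = τ_a/S_se + τ_m/S_su = 223.11/435 + 692.97/1200 = 0.51289 + 0.57748 = 1.0904
n_f = 1/1.0904 = 0.9171

0.917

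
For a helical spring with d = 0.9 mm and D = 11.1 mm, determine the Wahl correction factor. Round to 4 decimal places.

C = D/d = 11.1/0.9 = 12.3333
K_W = (4C−1)/(4C−4) + 0.615/C = 48.333/45.333 + 0.0499 = 1.1160

1.1160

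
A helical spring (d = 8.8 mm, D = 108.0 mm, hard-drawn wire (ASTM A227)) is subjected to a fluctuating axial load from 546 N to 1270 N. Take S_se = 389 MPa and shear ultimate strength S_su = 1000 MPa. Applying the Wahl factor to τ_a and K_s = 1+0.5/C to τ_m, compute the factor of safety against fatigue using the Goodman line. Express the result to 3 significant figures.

C = D/d = 108.0/8.8 = 12.2727; K_W = (4C−1)/(4C−4)+0.615/C = 1.1166; K_s = 1+0.5/C = 1.0407
F_a = (F_max−F_min)/2 = 362 N; F_m = (F_max+F_min)/2 = 908 N
τ_a = K_W·8F_aD/(πd³) = 1.1166 × 146.09 = 163.13 MPa
τ_m = K_s·8F_mD/(πd³) = 1.0407 × 366.44 = 381.37 MPa
Goodman: 1/n_f = τ_a/S_se + τ_m/S_su = 163.13/389 + 381.37/1000 = 0.41936 + 0.38137 = 0.80073
n_f = 1/0.80073 = 1.249

1.25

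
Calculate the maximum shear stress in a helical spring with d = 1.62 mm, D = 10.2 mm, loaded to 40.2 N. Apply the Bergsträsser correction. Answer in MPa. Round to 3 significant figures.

301 MPa

Spring index C = D/d = 10.2/1.62 = 6.2963
K_B = (4C+2)/(4C−3) = 27.185/22.185 = 1.2254
τ₀ = 8FD/(πd³) = 8·40.2·10.2/(π·1.62³) = 3280.32/13.357 = 245.6 MPa
τ_max = K·τ₀ = 1.2254 × 245.6 = 300.95 MPa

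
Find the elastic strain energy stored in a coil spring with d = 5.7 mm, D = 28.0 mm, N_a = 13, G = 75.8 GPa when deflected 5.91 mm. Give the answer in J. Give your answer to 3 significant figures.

k = Gd⁴/(8D³N_a) = (75.8×10³)(5.7⁴)/(8·28.0³·13) = 35.048 N/mm
U = ½kδ² = 0.5 × 35.048 × 5.91² = 612.08 N·mm = 0.61208 J

0.612 J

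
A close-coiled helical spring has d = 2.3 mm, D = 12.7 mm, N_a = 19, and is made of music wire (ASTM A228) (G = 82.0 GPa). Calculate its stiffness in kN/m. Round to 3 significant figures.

7.37 kN/m

k = Gd⁴/(8D³N_a) = (82.0×10³ × 2.3⁴) / (8 × 12.7³ × 19)
  = 2.2947e+06 / 311354 = 7.3701 N/mm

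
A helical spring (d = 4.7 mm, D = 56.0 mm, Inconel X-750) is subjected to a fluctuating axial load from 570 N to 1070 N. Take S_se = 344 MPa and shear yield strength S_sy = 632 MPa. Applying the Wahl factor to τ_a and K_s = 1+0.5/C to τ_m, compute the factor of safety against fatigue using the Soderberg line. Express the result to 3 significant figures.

C = D/d = 56.0/4.7 = 11.9149; K_W = (4C−1)/(4C−4)+0.615/C = 1.1203; K_s = 1+0.5/C = 1.0420
F_a = (F_max−F_min)/2 = 250 N; F_m = (F_max+F_min)/2 = 820 N
τ_a = K_W·8F_aD/(πd³) = 1.1203 × 343.38 = 384.7 MPa
τ_m = K_s·8F_mD/(πd³) = 1.0420 × 1126.3 = 1173.5 MPa
Soderberg: 1/n_f = τ_a/S_se + τ_m/S_sy = 384.7/344 + 1173.5/632 = 1.11831 + 1.85688 = 2.9752
n_f = 1/2.9752 = 0.3361

0.336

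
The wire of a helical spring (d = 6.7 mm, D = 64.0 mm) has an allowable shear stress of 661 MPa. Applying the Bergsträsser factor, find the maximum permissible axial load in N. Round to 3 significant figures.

1070 N

C = D/d = 64.0/6.7 = 9.5522
K_B = (4C+2)/(4C−3) = 40.209/35.209 = 1.1420
τ_max = K·8FD/(πd³) → F_max = τ_allow·πd³/(8DK)
F_max = 661·π·6.7³/(8·64.0·1.1420) = 6.2456e+05/584.71 = 1068.2 N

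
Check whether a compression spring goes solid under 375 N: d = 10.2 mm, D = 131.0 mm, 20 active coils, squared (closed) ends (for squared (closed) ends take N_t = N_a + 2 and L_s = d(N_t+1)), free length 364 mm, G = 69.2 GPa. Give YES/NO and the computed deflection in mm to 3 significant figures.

YES, δ = 180 mm

k = Gd⁴/(8D³N_a) = (69.2×10³)(10.2⁴)/(8·131.0³·20) = 2.0824 N/mm
N_t = 22; L_s = 10.2·23 = 234.6 mm; δ_solid = L₀ − L_s = 364 − 234.6 = 129.4 mm
δ = F/k = 375/2.0824 = 180.08 mm
δ ≥ δ_solid → spring goes solid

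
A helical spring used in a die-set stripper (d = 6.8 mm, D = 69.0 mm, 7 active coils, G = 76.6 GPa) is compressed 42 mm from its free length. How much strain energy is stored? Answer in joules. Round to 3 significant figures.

7.85 J

k = Gd⁴/(8D³N_a) = (76.6×10³)(6.8⁴)/(8·69.0³·7) = 8.9029 N/mm
U = ½kδ² = 0.5 × 8.9029 × 42² = 7852.3 N·mm = 7.8523 J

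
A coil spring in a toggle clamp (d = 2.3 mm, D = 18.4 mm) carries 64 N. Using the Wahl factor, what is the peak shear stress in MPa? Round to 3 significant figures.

Spring index C = D/d = 18.4/2.3 = 8.0000
K_W = (4C−1)/(4C−4) + 0.615/C = 31.000/28.000 + 0.0769 = 1.1840
τ₀ = 8FD/(πd³) = 8·64·18.4/(π·2.3³) = 9420.8/38.224 = 246.46 MPa
τ_max = K·τ₀ = 1.1840 × 246.46 = 291.82 MPa

292 MPa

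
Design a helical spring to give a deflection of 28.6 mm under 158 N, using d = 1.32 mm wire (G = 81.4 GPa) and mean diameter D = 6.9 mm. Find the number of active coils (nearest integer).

17

Required rate k = F/δ = 158/28.6 = 5.5245 N/mm
N_a = Gd⁴/(8D³k) = (81.4×10³ × 1.32⁴)/(8 × 6.9³ × 5.5245)
    = 247127 / 14518.7 = 17.02 → 17 coils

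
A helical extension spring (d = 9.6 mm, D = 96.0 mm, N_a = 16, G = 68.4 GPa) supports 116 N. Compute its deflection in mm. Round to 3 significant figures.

k = Gd⁴/(8D³N_a) = (68.4×10³)(9.6⁴)/(8·96.0³·16) = 5.13 N/mm
δ = F/k = 116 / 5.13 = 22.612 mm

22.6 mm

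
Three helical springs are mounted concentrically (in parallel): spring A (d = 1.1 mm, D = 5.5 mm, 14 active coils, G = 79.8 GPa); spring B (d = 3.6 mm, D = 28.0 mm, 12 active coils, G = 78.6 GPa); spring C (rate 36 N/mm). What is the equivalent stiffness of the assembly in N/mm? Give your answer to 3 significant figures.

k_A = Gd⁴/(8D³N_a) = (79.8×10³)(1.1⁴)/(8·5.5³·14) = 6.27 N/mm
k_B = Gd⁴/(8D³N_a) = (78.6×10³)(3.6⁴)/(8·28.0³·12) = 6.2645 N/mm
Parallel: k_eq = 6.27 + 6.2645 + 36 = 48.535 N/mm

48.5 N/mm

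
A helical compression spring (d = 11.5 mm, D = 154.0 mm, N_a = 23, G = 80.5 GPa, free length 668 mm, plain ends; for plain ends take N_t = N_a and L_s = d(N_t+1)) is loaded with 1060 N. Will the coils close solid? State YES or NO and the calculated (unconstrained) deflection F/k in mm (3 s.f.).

YES, δ = 506 mm

k = Gd⁴/(8D³N_a) = (80.5×10³)(11.5⁴)/(8·154.0³·23) = 2.0951 N/mm
N_t = 23; L_s = 11.5·24 = 276 mm; δ_solid = L₀ − L_s = 668 − 276 = 392 mm
δ = F/k = 1060/2.0951 = 505.94 mm
δ ≥ δ_solid → spring goes solid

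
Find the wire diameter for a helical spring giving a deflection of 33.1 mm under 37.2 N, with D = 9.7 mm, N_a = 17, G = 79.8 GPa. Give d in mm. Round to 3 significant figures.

Required rate k = F/δ = 37.2/33.1 = 1.1239 N/mm
d = (8D³N_a·k / G)^(1/4) = (8·9.7³·17·1.1239 / (79.8×10³))^0.25
  = (1.7481)^0.25 = 1.1499 mm

1.15 mm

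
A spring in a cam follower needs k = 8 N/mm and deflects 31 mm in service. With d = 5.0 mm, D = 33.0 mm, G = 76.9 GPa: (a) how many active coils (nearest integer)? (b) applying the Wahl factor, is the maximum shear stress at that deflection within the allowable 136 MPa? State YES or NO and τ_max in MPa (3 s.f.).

N_a = Gd⁴/(8D³k) = (76.9×10³)(5.0⁴)/(8·33.0³·8) = 20.9 → N_a = 21
Actual rate k = Gd⁴/(8D³·21) = 7.9608 N/mm
Working load F = kδ = 7.9608·31 = 246.78 N
C = 33.0/5.0 = 6.6000; K_W = (4C−1)/(4C−4)+0.615/C = 1.2271
τ_max = K_W·8FD/(πd³) = 1.2271·165.91 = 203.58 MPa
τ_max > 136 MPa → exceeds allowable

(a) 21 coils; (b) NO, τ_max = 204 MPa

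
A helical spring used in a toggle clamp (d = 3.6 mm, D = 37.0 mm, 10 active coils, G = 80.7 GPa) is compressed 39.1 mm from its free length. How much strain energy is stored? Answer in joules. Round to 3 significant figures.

k = Gd⁴/(8D³N_a) = (80.7×10³)(3.6⁴)/(8·37.0³·10) = 3.3449 N/mm
U = ½kδ² = 0.5 × 3.3449 × 39.1² = 2556.9 N·mm = 2.5569 J

2.56 J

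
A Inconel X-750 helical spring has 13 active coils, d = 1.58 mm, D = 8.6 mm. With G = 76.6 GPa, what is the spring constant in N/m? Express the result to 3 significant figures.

7220 N/m

k = Gd⁴/(8D³N_a) = (76.6×10³ × 1.58⁴) / (8 × 8.6³ × 13)
  = 477372 / 66149.8 = 7.2165 N/mm = 7216.5 N/m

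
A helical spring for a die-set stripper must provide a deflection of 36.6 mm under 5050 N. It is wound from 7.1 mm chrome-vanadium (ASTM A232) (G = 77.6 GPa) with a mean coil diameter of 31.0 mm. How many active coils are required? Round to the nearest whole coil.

6

Required rate k = F/δ = 5050/36.6 = 137.98 N/mm
N_a = Gd⁴/(8D³k) = (77.6×10³ × 7.1⁴)/(8 × 31.0³ × 137.98)
    = 1.97195e+08 / 3.28841e+07 = 5.997 → 6 coils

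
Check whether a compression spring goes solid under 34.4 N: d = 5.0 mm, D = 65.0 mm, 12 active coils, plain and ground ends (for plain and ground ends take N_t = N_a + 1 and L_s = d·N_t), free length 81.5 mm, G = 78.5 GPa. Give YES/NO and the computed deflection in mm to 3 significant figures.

k = Gd⁴/(8D³N_a) = (78.5×10³)(5.0⁴)/(8·65.0³·12) = 1.861 N/mm
N_t = 13; L_s = 5.0·13 = 65 mm; δ_solid = L₀ − L_s = 81.5 − 65 = 16.5 mm
δ = F/k = 34.4/1.861 = 18.485 mm
δ ≥ δ_solid → spring goes solid

YES, δ = 18.5 mm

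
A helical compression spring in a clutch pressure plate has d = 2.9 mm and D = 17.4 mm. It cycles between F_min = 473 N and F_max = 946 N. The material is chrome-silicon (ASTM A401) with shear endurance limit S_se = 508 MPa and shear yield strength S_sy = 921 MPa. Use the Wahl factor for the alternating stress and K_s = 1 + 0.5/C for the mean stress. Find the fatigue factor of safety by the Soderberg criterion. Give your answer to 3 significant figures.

C = D/d = 17.4/2.9 = 6.0000; K_W = (4C−1)/(4C−4)+0.615/C = 1.2525; K_s = 1+0.5/C = 1.0833
F_a = (F_max−F_min)/2 = 236.5 N; F_m = (F_max+F_min)/2 = 709.5 N
τ_a = K_W·8F_aD/(πd³) = 1.2525 × 429.66 = 538.15 MPa
τ_m = K_s·8F_mD/(πd³) = 1.0833 × 1289 = 1396.4 MPa
Soderberg: 1/n_f = τ_a/S_se + τ_m/S_sy = 538.15/508 + 1396.4/921 = 1.05935 + 1.51618 = 2.5755
n_f = 1/2.5755 = 0.3883

0.388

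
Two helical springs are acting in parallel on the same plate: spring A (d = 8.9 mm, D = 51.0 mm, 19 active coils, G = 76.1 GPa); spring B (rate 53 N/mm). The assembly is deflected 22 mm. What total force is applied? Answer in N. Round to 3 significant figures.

k_A = Gd⁴/(8D³N_a) = (76.1×10³)(8.9⁴)/(8·51.0³·19) = 23.68 N/mm
Parallel: k_eq = 23.68 + 53 = 76.68 N/mm
F = k_eq·δ = 76.68·22 = 1687 N

1690 N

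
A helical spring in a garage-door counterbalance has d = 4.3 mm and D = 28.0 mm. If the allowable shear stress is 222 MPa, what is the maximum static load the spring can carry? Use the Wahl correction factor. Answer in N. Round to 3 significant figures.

201 N

C = D/d = 28.0/4.3 = 6.5116
K_W = (4C−1)/(4C−4) + 0.615/C = 25.047/22.047 + 0.0944 = 1.2305
τ_max = K·8FD/(πd³) → F_max = τ_allow·πd³/(8DK)
F_max = 222·π·4.3³/(8·28.0·1.2305) = 55451/275.64 = 201.17 N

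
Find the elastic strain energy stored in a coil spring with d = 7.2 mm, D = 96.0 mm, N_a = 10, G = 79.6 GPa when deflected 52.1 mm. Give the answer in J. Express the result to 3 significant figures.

4.10 J

k = Gd⁴/(8D³N_a) = (79.6×10³)(7.2⁴)/(8·96.0³·10) = 3.0223 N/mm
U = ½kδ² = 0.5 × 3.0223 × 52.1² = 4101.9 N·mm = 4.1019 J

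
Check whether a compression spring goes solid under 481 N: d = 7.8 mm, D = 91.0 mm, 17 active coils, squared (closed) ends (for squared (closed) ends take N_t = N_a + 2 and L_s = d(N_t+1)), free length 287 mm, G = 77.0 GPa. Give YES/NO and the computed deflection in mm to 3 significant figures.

k = Gd⁴/(8D³N_a) = (77.0×10³)(7.8⁴)/(8·91.0³·17) = 2.781 N/mm
N_t = 19; L_s = 7.8·20 = 156 mm; δ_solid = L₀ − L_s = 287 − 156 = 131 mm
δ = F/k = 481/2.781 = 172.96 mm
δ ≥ δ_solid → spring goes solid

YES, δ = 173 mm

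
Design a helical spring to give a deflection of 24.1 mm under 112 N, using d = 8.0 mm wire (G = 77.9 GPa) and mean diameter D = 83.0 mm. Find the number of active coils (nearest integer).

15

Required rate k = F/δ = 112/24.1 = 4.6473 N/mm
N_a = Gd⁴/(8D³k) = (77.9×10³ × 8.0⁴)/(8 × 83.0³ × 4.6473)
    = 3.19078e+08 / 2.12581e+07 = 15.01 → 15 coils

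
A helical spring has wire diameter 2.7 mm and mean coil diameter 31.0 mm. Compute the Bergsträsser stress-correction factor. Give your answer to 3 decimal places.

1.116

C = D/d = 31.0/2.7 = 11.4815
K_B = (4C+2)/(4C−3) = 47.926/42.926 = 1.1165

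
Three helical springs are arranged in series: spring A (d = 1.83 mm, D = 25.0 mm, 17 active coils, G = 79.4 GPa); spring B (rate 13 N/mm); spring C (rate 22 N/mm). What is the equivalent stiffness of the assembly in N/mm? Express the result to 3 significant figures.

0.399 N/mm

k_A = Gd⁴/(8D³N_a) = (79.4×10³)(1.83⁴)/(8·25.0³·17) = 0.41905 N/mm
Series: 1/k_eq = 1/0.41905 + 1/13 + 1/22 = 2.5087; k_eq = 0.39861 N/mm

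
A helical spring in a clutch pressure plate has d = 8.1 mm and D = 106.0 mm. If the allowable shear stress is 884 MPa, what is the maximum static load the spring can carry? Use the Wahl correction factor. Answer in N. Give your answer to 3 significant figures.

1570 N

C = D/d = 106.0/8.1 = 13.0864
K_W = (4C−1)/(4C−4) + 0.615/C = 51.346/48.346 + 0.0470 = 1.1090
τ_max = K·8FD/(πd³) → F_max = τ_allow·πd³/(8DK)
F_max = 884·π·8.1³/(8·106.0·1.1090) = 1.4759e+06/940.47 = 1569.3 N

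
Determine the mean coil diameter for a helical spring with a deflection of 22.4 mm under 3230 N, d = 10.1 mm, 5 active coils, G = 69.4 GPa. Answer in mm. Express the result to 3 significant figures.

Required rate k = F/δ = 3230/22.4 = 144.2 N/mm
D = (Gd⁴/(8N_a·k))^(1/3) = (69.4×10³·10.1⁴/(8·5·144.2))^(1/3)
  = (125208)^(1/3) = 50.0277 mm

50.0 mm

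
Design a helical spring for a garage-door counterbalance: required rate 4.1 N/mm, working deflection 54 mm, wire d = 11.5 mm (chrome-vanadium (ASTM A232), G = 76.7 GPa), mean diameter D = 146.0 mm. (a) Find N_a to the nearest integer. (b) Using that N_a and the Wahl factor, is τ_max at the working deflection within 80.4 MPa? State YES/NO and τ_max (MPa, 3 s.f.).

(a) 13 coils; (b) YES, τ_max = 60.9 MPa

N_a = Gd⁴/(8D³k) = (76.7×10³)(11.5⁴)/(8·146.0³·4.1) = 13.14 → N_a = 13
Actual rate k = Gd⁴/(8D³·13) = 4.1447 N/mm
Working load F = kδ = 4.1447·54 = 223.81 N
C = 146.0/11.5 = 12.6957; K_W = (4C−1)/(4C−4)+0.615/C = 1.1126
τ_max = K_W·8FD/(πd³) = 1.1126·54.713 = 60.872 MPa
τ_max ≤ 80.4 MPa → acceptable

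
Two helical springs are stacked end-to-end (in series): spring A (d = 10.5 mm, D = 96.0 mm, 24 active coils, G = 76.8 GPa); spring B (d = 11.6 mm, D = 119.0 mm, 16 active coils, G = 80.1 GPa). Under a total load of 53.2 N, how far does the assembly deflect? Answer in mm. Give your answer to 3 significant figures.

17.6 mm

k_A = Gd⁴/(8D³N_a) = (76.8×10³)(10.5⁴)/(8·96.0³·24) = 5.4955 N/mm
k_B = Gd⁴/(8D³N_a) = (80.1×10³)(11.6⁴)/(8·119.0³·16) = 6.7238 N/mm
Series: 1/k_eq = 1/5.4955 + 1/6.7238 = 0.33069; k_eq = 3.0239 N/mm
δ = F/k_eq = 53.2/3.0239 = 17.593 mm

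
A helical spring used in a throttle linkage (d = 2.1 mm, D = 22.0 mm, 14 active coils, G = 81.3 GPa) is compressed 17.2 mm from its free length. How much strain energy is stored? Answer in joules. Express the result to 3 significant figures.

k = Gd⁴/(8D³N_a) = (81.3×10³)(2.1⁴)/(8·22.0³·14) = 1.3258 N/mm
U = ½kδ² = 0.5 × 1.3258 × 17.2² = 196.11 N·mm = 0.19611 J

0.196 J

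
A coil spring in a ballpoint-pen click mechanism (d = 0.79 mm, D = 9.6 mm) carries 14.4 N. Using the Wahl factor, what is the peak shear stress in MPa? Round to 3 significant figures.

798 MPa

Spring index C = D/d = 9.6/0.79 = 12.1519
K_W = (4C−1)/(4C−4) + 0.615/C = 47.608/44.608 + 0.0506 = 1.1179
τ₀ = 8FD/(πd³) = 8·14.4·9.6/(π·0.79³) = 1105.92/1.5489 = 713.99 MPa
τ_max = K·τ₀ = 1.1179 × 713.99 = 798.14 MPa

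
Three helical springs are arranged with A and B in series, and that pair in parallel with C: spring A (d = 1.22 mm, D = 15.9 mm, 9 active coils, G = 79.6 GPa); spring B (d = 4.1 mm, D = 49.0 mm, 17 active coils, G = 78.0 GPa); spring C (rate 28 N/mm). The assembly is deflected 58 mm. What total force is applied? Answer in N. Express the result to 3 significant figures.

1650 N

k_A = Gd⁴/(8D³N_a) = (79.6×10³)(1.22⁴)/(8·15.9³·9) = 0.6093 N/mm
k_B = Gd⁴/(8D³N_a) = (78.0×10³)(4.1⁴)/(8·49.0³·17) = 1.3775 N/mm
Springs A,B series: k_AB = 1/(1/0.6093+1/1.3775) = 0.42245 N/mm; parallel with C: k_eq = 0.42245+28 = 28.422 N/mm
F = k_eq·δ = 28.422·58 = 1648.5 N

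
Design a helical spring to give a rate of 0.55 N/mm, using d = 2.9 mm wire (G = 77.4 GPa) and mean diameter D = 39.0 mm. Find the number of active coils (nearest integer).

21

N_a = Gd⁴/(8D³k) = (77.4×10³ × 2.9⁴)/(8 × 39.0³ × 0.55)
    = 5.47435e+06 / 261004 = 20.97 → 21 coils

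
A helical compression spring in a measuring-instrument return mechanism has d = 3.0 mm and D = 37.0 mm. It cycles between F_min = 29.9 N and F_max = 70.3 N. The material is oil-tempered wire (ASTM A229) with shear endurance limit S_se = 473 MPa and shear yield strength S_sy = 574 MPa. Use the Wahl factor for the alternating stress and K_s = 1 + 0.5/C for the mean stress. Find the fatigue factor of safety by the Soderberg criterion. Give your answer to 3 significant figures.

C = D/d = 37.0/3.0 = 12.3333; K_W = (4C−1)/(4C−4)+0.615/C = 1.1160; K_s = 1+0.5/C = 1.0405
F_a = (F_max−F_min)/2 = 20.2 N; F_m = (F_max+F_min)/2 = 50.1 N
τ_a = K_W·8F_aD/(πd³) = 1.1160 × 70.49 = 78.67 MPa
τ_m = K_s·8F_mD/(πd³) = 1.0405 × 174.83 = 181.92 MPa
Soderberg: 1/n_f = τ_a/S_se + τ_m/S_sy = 78.67/473 + 181.92/574 = 0.16632 + 0.31693 = 0.48325
n_f = 1/0.48325 = 2.069

2.07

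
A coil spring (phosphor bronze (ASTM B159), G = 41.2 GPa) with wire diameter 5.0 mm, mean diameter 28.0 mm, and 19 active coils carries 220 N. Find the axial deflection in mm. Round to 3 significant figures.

28.5 mm

k = Gd⁴/(8D³N_a) = (41.2×10³)(5.0⁴)/(8·28.0³·19) = 7.7172 N/mm
δ = F/k = 220 / 7.7172 = 28.508 mm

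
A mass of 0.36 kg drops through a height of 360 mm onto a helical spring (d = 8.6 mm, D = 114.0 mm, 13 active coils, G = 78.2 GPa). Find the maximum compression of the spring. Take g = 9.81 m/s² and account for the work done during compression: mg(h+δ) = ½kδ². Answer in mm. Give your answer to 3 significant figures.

31.6 mm

k = Gd⁴/(8D³N_a) = (78.2×10³)(8.6⁴)/(8·114.0³·13) = 2.7762 N/mm
W = mg = 0.36 × 9.81 = 3.5316 N
½kδ² − Wδ − Wh = 0 → δ = (W + √(W² + 2kWh))/k
δ = (3.5316 + √(12.472 + 7059.22))/2.7762 = (3.5316 + 84.093)/2.7762 = 31.563 mm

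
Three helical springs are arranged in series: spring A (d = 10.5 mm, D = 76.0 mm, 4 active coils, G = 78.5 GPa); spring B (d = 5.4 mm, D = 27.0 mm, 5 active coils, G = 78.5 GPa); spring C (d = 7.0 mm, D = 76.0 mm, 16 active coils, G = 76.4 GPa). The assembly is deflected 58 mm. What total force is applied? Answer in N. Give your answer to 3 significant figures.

174 N

k_A = Gd⁴/(8D³N_a) = (78.5×10³)(10.5⁴)/(8·76.0³·4) = 67.926 N/mm
k_B = Gd⁴/(8D³N_a) = (78.5×10³)(5.4⁴)/(8·27.0³·5) = 84.78 N/mm
k_C = Gd⁴/(8D³N_a) = (76.4×10³)(7.0⁴)/(8·76.0³·16) = 3.2646 N/mm
Series: 1/k_eq = 1/67.926 + 1/84.78 + 1/3.2646 = 0.33283; k_eq = 3.0045 N/mm
F = k_eq·δ = 3.0045·58 = 174.26 N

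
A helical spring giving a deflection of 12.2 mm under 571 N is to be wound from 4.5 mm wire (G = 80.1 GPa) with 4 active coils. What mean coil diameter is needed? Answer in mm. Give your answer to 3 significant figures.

28.0 mm

Required rate k = F/δ = 571/12.2 = 46.803 N/mm
D = (Gd⁴/(8N_a·k))^(1/3) = (80.1×10³·4.5⁴/(8·4·46.803))^(1/3)
  = (21930.9)^(1/3) = 27.9910 mm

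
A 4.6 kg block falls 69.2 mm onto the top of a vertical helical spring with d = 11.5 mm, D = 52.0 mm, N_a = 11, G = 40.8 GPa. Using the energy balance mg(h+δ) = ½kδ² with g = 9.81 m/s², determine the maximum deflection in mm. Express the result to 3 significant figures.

11.2 mm

k = Gd⁴/(8D³N_a) = (40.8×10³)(11.5⁴)/(8·52.0³·11) = 57.671 N/mm
W = mg = 4.6 × 9.81 = 45.126 N
½kδ² − Wδ − Wh = 0 → δ = (W + √(W² + 2kWh))/k
δ = (45.126 + √(2036.4 + 360182))/57.671 = (45.126 + 601.85)/57.671 = 11.218 mm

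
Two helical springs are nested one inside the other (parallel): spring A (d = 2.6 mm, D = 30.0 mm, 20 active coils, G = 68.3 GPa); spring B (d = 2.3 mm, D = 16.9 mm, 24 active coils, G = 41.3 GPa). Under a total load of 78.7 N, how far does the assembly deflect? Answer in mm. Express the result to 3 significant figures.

40.0 mm

k_A = Gd⁴/(8D³N_a) = (68.3×10³)(2.6⁴)/(8·30.0³·20) = 0.72249 N/mm
k_B = Gd⁴/(8D³N_a) = (41.3×10³)(2.3⁴)/(8·16.9³·24) = 1.2471 N/mm
Parallel: k_eq = 0.72249 + 1.2471 = 1.9696 N/mm
δ = F/k_eq = 78.7/1.9696 = 39.958 mm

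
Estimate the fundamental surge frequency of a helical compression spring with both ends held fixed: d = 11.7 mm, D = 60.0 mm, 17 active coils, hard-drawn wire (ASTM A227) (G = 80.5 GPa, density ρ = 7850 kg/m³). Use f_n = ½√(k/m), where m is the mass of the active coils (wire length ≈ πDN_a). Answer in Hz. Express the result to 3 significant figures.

68.9 Hz

k = Gd⁴/(8D³N_a) = (80.5×10³)(11.7⁴)/(8·60.0³·17) = 51.351 N/mm = 51351 N/m
Wire length L = πDN_a = π·60.0·17 = 3204.4 mm
m = ρ·(πd²/4)·L = 7850 × 107.51×10⁻⁶ m² × 3.2044 m = 2.7045 kg
f_n = ½√(k/m) = 0.5·√(51351/2.7045) = 0.5·√(18987) = 68.897 Hz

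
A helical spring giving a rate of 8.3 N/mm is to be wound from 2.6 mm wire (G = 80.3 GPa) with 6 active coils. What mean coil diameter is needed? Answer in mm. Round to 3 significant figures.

21.0 mm

D = (Gd⁴/(8N_a·k))^(1/3) = (80.3×10³·2.6⁴/(8·6·8.3))^(1/3)
  = (9210.64)^(1/3) = 20.9619 mm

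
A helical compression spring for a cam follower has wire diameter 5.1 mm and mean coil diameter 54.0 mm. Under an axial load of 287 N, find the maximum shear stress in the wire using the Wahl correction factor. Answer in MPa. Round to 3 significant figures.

Spring index C = D/d = 54.0/5.1 = 10.5882
K_W = (4C−1)/(4C−4) + 0.615/C = 41.353/38.353 + 0.0581 = 1.1363
τ₀ = 8FD/(πd³) = 8·287·54.0/(π·5.1³) = 123984/416.74 = 297.51 MPa
τ_max = K·τ₀ = 1.1363 × 297.51 = 338.06 MPa

338 MPa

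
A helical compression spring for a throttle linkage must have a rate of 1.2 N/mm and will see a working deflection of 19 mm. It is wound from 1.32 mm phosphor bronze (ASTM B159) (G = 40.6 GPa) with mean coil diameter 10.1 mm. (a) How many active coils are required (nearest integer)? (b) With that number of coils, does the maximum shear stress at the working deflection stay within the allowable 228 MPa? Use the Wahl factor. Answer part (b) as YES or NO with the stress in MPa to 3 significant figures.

(a) 12 coils; (b) NO, τ_max = 316 MPa

N_a = Gd⁴/(8D³k) = (40.6×10³)(1.32⁴)/(8·10.1³·1.2) = 12.46 → N_a = 12
Actual rate k = Gd⁴/(8D³·12) = 1.2462 N/mm
Working load F = kδ = 1.2462·19 = 23.678 N
C = 10.1/1.32 = 7.6515; K_W = (4C−1)/(4C−4)+0.615/C = 1.1931
τ_max = K_W·8FD/(πd³) = 1.1931·264.78 = 315.91 MPa
τ_max > 228 MPa → exceeds allowable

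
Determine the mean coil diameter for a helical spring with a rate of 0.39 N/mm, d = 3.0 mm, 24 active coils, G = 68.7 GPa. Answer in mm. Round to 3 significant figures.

42.0 mm

D = (Gd⁴/(8N_a·k))^(1/3) = (68.7×10³·3.0⁴/(8·24·0.39))^(1/3)
  = (74314.9)^(1/3) = 42.0428 mm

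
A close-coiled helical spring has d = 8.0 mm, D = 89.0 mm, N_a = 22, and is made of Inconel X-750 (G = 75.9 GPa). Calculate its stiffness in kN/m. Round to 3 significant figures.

k = Gd⁴/(8D³N_a) = (75.9×10³ × 8.0⁴) / (8 × 89.0³ × 22)
  = 3.10886e+08 / 1.24075e+08 = 2.5056 N/mm

2.51 kN/m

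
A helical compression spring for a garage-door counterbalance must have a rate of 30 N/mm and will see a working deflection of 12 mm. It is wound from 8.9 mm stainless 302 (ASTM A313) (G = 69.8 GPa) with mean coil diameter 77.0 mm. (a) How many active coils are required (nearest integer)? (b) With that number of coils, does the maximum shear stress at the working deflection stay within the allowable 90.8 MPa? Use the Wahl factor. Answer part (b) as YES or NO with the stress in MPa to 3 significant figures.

(a) 4 coils; (b) NO, τ_max = 117 MPa

N_a = Gd⁴/(8D³k) = (69.8×10³)(8.9⁴)/(8·77.0³·30) = 3.997 → N_a = 4
Actual rate k = Gd⁴/(8D³·4) = 29.977 N/mm
Working load F = kδ = 29.977·12 = 359.73 N
C = 77.0/8.9 = 8.6517; K_W = (4C−1)/(4C−4)+0.615/C = 1.1691
τ_max = K_W·8FD/(πd³) = 1.1691·100.05 = 116.97 MPa
τ_max > 90.8 MPa → exceeds allowable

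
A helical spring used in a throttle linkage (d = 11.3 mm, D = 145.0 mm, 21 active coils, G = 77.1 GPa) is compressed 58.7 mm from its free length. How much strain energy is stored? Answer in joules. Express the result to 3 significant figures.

k = Gd⁴/(8D³N_a) = (77.1×10³)(11.3⁴)/(8·145.0³·21) = 2.4545 N/mm
U = ½kδ² = 0.5 × 2.4545 × 58.7² = 4228.6 N·mm = 4.2286 J

4.23 J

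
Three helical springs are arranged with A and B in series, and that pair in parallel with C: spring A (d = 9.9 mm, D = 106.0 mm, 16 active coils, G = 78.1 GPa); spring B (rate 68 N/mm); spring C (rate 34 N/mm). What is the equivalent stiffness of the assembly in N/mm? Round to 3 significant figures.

38.6 N/mm

k_A = Gd⁴/(8D³N_a) = (78.1×10³)(9.9⁴)/(8·106.0³·16) = 4.9211 N/mm
Springs A,B series: k_AB = 1/(1/4.9211+1/68) = 4.589 N/mm; parallel with C: k_eq = 4.589+34 = 38.589 N/mm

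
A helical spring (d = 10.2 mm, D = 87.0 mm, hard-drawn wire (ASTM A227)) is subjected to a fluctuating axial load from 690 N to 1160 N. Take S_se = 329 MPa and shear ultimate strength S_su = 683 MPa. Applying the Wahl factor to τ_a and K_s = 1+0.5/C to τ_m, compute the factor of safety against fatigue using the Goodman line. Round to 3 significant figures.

2.11

C = D/d = 87.0/10.2 = 8.5294; K_W = (4C−1)/(4C−4)+0.615/C = 1.1717; K_s = 1+0.5/C = 1.0586
F_a = (F_max−F_min)/2 = 235 N; F_m = (F_max+F_min)/2 = 925 N
τ_a = K_W·8F_aD/(πd³) = 1.1717 × 49.06 = 57.484 MPa
τ_m = K_s·8F_mD/(πd³) = 1.0586 × 193.11 = 204.43 MPa
Goodman: 1/n_f = τ_a/S_se + τ_m/S_su = 57.484/329 + 204.43/683 = 0.17472 + 0.29931 = 0.47403
n_f = 1/0.47403 = 2.11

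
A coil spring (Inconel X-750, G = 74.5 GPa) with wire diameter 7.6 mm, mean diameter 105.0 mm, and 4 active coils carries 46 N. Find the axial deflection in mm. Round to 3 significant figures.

6.86 mm

k = Gd⁴/(8D³N_a) = (74.5×10³)(7.6⁴)/(8·105.0³·4) = 6.7095 N/mm
δ = F/k = 46 / 6.7095 = 6.8559 mm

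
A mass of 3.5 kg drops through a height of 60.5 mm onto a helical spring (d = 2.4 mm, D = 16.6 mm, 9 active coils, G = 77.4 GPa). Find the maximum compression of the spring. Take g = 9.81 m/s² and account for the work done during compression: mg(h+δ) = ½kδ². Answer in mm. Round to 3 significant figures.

27.9 mm

k = Gd⁴/(8D³N_a) = (77.4×10³)(2.4⁴)/(8·16.6³·9) = 7.797 N/mm
W = mg = 3.5 × 9.81 = 34.335 N
½kδ² − Wδ − Wh = 0 → δ = (W + √(W² + 2kWh))/k
δ = (34.335 + √(1178.9 + 32393))/7.797 = (34.335 + 183.23)/7.797 = 27.903 mm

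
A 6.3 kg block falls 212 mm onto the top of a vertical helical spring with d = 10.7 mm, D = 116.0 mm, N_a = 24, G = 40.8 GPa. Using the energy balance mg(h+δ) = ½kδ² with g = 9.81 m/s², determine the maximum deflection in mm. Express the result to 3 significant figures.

k = Gd⁴/(8D³N_a) = (40.8×10³)(10.7⁴)/(8·116.0³·24) = 1.7845 N/mm
W = mg = 6.3 × 9.81 = 61.803 N
½kδ² − Wδ − Wh = 0 → δ = (W + √(W² + 2kWh))/k
δ = (61.803 + √(3819.6 + 46762.3))/1.7845 = (61.803 + 224.9)/1.7845 = 160.66 mm

161 mm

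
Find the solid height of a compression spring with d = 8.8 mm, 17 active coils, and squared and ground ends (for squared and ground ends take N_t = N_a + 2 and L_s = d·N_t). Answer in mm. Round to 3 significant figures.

167 mm

squared and ground ends: N_t = N_a + 2 = 17 + 2 = 19
L_s = d·N_t = 8.8 × 19 = 167.2 mm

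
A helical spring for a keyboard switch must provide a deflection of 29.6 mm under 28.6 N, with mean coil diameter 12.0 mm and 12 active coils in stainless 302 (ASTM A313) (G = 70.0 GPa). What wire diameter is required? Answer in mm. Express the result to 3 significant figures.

1.23 mm

Required rate k = F/δ = 28.6/29.6 = 0.96622 N/mm
d = (8D³N_a·k / G)^(1/4) = (8·12.0³·12·0.96622 / (70.0×10³))^0.25
  = (2.2898)^0.25 = 1.2301 mm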